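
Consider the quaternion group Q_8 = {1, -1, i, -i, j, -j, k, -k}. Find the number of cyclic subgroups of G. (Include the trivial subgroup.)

5

Group the elements of G by the cyclic subgroup they generate; each cyclic subgroup of order d accounts for φ(d) elements.
Cyclic subgroups by order — order 1: 1; order 2: 1; order 4: 3.
Total: 5.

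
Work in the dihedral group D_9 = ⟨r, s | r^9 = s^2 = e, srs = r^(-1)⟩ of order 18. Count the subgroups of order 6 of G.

3

|G| = 18 and 6 | 18, so subgroups of order 6 are possible by Lagrange.
The subgroups of order 6 are: {e, r^3, r^6, r^2s, r^5s, r^8s}; {e, r^3, r^6, s, r^3s, r^6s}; {e, r^3, r^6, rs, r^4s, r^7s}.
So G has 3 subgroups of order 6.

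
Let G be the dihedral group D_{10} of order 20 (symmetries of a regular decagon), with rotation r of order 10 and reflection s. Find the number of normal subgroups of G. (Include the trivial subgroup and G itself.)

G has 22 subgroups. Checking conjugation-invariance by order — order 1: 1/1 normal; order 2: 1/11 normal; order 4: 0/5 normal; order 5: 1/1 normal; order 10: 3/3 normal; order 20: 1/1 normal.
Total normal subgroups: 7.

7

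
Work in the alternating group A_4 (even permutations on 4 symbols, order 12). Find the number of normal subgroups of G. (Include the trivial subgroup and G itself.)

G has 10 subgroups. Checking conjugation-invariance by order — order 1: 1/1 normal; order 2: 0/3 normal; order 3: 0/4 normal; order 4: 1/1 normal; order 12: 1/1 normal.
Total normal subgroups: 3.

3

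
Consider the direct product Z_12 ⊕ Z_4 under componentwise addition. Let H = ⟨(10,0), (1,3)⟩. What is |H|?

|⟨(10,0)⟩| = 6 and |⟨(1,3)⟩| = 12, so |H| is a multiple of lcm(6, 12) = 12 and divides |G| = 48.
Closing under the operation: H = {(0,0), (0,2), (1,1), (1,3), (2,0), (2,2), (3,1), (3,3), (4,0), (4,2), (5,1), (5,3), (6,0), (6,2), (7,1), (7,3), (8,0), (8,2), (9,1), (9,3), (10,0), (10,2), (11,1), (11,3)}, so |H| = 24.

24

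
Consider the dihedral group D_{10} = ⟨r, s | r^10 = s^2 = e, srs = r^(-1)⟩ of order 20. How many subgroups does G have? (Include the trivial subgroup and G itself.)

|G| = 20, so by Lagrange every subgroup order divides 20. Divisors: 1, 2, 4, 5, 10, 20.
Subgroups by order — order 1: 1; order 2: 11; order 4: 5; order 5: 1; order 10: 3; order 20: 1.
Total: 1 + 11 + 5 + 1 + 3 + 1 = 22.

22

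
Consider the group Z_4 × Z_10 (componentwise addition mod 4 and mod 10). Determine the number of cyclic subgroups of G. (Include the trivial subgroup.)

A cyclic subgroup of order d is generated by each of its φ(d) elements of order d, so the cyclic subgroups of order d number (#elements of order d)/φ(d).
Cyclic subgroups by order — order 1: 1; order 2: 3; order 4: 2; order 5: 1; order 10: 3; order 20: 2.
Total: 12.

12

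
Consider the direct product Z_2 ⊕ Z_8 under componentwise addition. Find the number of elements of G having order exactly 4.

An element (a,b) has order lcm(ord(a), ord(b)); count pairs with lcm equal to 4.
Enumerating gives 4 such elements.

4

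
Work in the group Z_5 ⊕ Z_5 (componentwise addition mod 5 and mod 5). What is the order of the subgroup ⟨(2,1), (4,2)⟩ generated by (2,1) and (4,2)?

|⟨(2,1)⟩| = 5 and |⟨(4,2)⟩| = 5, so |H| is a multiple of lcm(5, 5) = 5 and divides |G| = 25.
Closing under the operation: H = {(0,0), (1,3), (2,1), (3,4), (4,2)}, so |H| = 5.

5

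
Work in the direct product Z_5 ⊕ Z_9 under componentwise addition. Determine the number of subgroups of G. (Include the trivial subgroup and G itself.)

6

|G| = 45, so by Lagrange every subgroup order divides 45. Divisors: 1, 3, 5, 9, 15, 45.
Subgroups by order — order 1: 1; order 3: 1; order 5: 1; order 9: 1; order 15: 1; order 45: 1.
Total: 1 + 1 + 1 + 1 + 1 + 1 = 6.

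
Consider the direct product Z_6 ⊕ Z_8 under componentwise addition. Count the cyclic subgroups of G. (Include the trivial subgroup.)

Each element a generates a cyclic subgroup ⟨a⟩; distinct elements may generate the same one (a cyclic group of order d has φ(d) generators).
Cyclic subgroups by order — order 1: 1; order 2: 3; order 3: 1; order 4: 2; order 6: 3; order 8: 2; order 12: 2; order 24: 2.
Total: 16.

16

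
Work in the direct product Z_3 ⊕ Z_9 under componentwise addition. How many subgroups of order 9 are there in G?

|G| = 27 and 9 | 27, so subgroups of order 9 are possible by Lagrange.
The subgroups of order 9 are: {(0,0), (0,1), (0,2), (0,3), (0,4), (0,5), (0,6), (0,7), (0,8)}; {(0,0), (0,3), (0,6), (1,0), (1,3), (1,6), (2,0), (2,3), (2,6)}; {(0,0), (0,3), (0,6), (1,1), (1,4), (1,7), (2,2), (2,5), (2,8)}; {(0,0), (0,3), (0,6), (1,2), (1,5), (1,8), (2,1), (2,4), (2,7)}.
So G has 4 subgroups of order 9.

4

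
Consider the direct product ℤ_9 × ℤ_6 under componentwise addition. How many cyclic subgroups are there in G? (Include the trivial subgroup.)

Group the elements of G by the cyclic subgroup they generate; each cyclic subgroup of order d accounts for φ(d) elements.
Cyclic subgroups by order — order 1: 1; order 2: 1; order 3: 4; order 6: 4; order 9: 3; order 18: 3.
Total: 16.

16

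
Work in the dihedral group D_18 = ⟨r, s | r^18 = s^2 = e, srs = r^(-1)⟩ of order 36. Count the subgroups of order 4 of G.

|G| = 36 and 4 | 36, so subgroups of order 4 are possible by Lagrange.
The subgroups of order 4 are: {e, r^9, rs, r^10s}; {e, r^9, r^2s, r^11s}; {e, r^9, r^3s, r^12s}; {e, r^9, r^4s, r^13s}; … (9 in all).
So G has 9 subgroups of order 4.

9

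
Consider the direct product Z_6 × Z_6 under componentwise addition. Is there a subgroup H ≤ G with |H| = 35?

35 does not divide |G| = 36, so by Lagrange no subgroup of order 35 exists.

No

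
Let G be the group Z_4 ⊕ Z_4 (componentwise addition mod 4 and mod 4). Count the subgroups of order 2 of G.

|G| = 16 and 2 | 16, so subgroups of order 2 are possible by Lagrange.
The subgroups of order 2 are: {(0,0), (0,2)}; {(0,0), (2,0)}; {(0,0), (2,2)}.
So G has 3 subgroups of order 2.

3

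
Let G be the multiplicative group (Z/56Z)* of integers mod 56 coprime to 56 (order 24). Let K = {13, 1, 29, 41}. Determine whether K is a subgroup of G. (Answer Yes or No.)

Yes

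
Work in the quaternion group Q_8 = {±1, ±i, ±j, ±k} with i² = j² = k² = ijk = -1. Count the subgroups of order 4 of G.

|G| = 8 and 4 | 8, so subgroups of order 4 are possible by Lagrange.
The subgroups of order 4 are: {1, -1, i, -i}; {1, -1, j, -j}; {1, -1, k, -k}.
So G has 3 subgroups of order 4.

3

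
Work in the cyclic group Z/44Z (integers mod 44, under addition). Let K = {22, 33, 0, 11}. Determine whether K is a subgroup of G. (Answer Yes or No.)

Yes

|K| = 4 divides |G| = 44, consistent with Lagrange.
K contains the identity, every element's inverse is in K, and K is closed under +: it is a subgroup.
In fact K = ⟨33⟩.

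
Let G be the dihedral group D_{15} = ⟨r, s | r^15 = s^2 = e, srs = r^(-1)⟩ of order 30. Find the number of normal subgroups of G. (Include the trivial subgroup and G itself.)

5

G has 28 subgroups. Checking conjugation-invariance by order — order 1: 1/1 normal; order 2: 0/15 normal; order 3: 1/1 normal; order 5: 1/1 normal; order 6: 0/5 normal; order 10: 0/3 normal; order 15: 1/1 normal; order 30: 1/1 normal.
Total normal subgroups: 5.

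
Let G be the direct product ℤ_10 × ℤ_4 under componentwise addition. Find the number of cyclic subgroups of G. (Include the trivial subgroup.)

Group the elements of G by the cyclic subgroup they generate; each cyclic subgroup of order d accounts for φ(d) elements.
Cyclic subgroups by order — order 1: 1; order 2: 3; order 4: 2; order 5: 1; order 10: 3; order 20: 2.
Total: 12.

12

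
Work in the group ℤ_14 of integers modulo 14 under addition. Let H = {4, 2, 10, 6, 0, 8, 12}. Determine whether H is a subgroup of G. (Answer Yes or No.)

Yes

|H| = 7 divides |G| = 14, consistent with Lagrange.
H contains the identity, every element's inverse is in H, and H is closed under +: it is a subgroup.
In fact H = ⟨2⟩.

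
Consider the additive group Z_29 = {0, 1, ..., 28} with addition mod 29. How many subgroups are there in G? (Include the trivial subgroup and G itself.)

Subgroups of the cyclic group Z_29 correspond bijectively to divisors of 29.
Divisors of 29: 1, 29.
So Z_29 has 2 subgroups.

2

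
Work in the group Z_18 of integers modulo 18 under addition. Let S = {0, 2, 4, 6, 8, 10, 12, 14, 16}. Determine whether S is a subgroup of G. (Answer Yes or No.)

Yes

|S| = 9 divides |G| = 18, consistent with Lagrange.
S contains the identity, every element's inverse is in S, and S is closed under +: it is a subgroup.
In fact S = ⟨2⟩.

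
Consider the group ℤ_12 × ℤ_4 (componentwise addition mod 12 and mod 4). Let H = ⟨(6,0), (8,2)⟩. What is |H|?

12

|⟨(6,0)⟩| = 2 and |⟨(8,2)⟩| = 6, so |H| is a multiple of lcm(2, 6) = 6 and divides |G| = 48.
Closing under the operation: H = {(0,0), (0,2), (2,0), (2,2), (4,0), (4,2), (6,0), (6,2), (8,0), (8,2), (10,0), (10,2)}, so |H| = 12.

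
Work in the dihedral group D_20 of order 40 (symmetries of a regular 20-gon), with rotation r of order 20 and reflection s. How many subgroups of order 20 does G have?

|G| = 40 and 20 | 40, so subgroups of order 20 are possible by Lagrange.
The subgroups of order 20 are: {e, r, r^2, r^3, r^4, r^5, r^6, r^7, r^8, r^9, r^10, r^11, r^12, r^13, r^14, r^15, r^16, r^17, r^18, r^19}; {e, r^2, r^4, r^6, r^8, r^10, r^12, r^14, r^16, r^18, s, r^2s, r^4s, r^6s, r^8s, r^10s, r^12s, r^14s, r^16s, r^18s}; {e, r^2, r^4, r^6, r^8, r^10, r^12, r^14, r^16, r^18, rs, r^3s, r^5s, r^7s, r^9s, r^11s, r^13s, r^15s, r^17s, r^19s}.
So G has 3 subgroups of order 20.

3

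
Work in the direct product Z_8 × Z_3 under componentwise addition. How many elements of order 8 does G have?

4

An element (a,b) has order lcm(ord(a), ord(b)); count pairs with lcm equal to 8.
Enumerating gives 4 such elements.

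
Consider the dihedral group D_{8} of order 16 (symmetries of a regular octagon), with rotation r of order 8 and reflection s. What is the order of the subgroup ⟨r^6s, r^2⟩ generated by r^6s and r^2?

|⟨r^6s⟩| = 2 and |⟨r^2⟩| = 4, so |H| is a multiple of lcm(2, 4) = 4 and divides |G| = 16.
Closing under the operation: H = {e, r^2, r^4, r^6, s, r^2s, r^4s, r^6s}, so |H| = 8.

8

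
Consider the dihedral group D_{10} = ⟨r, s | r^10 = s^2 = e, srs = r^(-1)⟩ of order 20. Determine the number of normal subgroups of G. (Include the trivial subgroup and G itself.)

G has 22 subgroups. Checking conjugation-invariance by order — order 1: 1/1 normal; order 2: 1/11 normal; order 4: 0/5 normal; order 5: 1/1 normal; order 10: 3/3 normal; order 20: 1/1 normal.
Total normal subgroups: 7.

7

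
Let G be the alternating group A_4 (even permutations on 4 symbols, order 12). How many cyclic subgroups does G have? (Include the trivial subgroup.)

8

Each element a generates a cyclic subgroup ⟨a⟩; distinct elements may generate the same one (a cyclic group of order d has φ(d) generators).
Cyclic subgroups by order — order 1: 1; order 2: 3; order 3: 4.
Total: 8.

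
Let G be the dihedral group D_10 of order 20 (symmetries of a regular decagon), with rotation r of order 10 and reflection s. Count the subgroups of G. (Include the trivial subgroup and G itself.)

|G| = 20, so by Lagrange every subgroup order divides 20. Divisors: 1, 2, 4, 5, 10, 20.
Subgroups by order — order 1: 1; order 2: 11; order 4: 5; order 5: 1; order 10: 3; order 20: 1.
Total: 1 + 11 + 5 + 1 + 3 + 1 = 22.

22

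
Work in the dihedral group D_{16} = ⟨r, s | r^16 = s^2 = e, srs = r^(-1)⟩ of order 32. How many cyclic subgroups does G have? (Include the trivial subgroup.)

21

Each element a generates a cyclic subgroup ⟨a⟩; distinct elements may generate the same one (a cyclic group of order d has φ(d) generators).
Cyclic subgroups by order — order 1: 1; order 2: 17; order 4: 1; order 8: 1; order 16: 1.
Total: 21.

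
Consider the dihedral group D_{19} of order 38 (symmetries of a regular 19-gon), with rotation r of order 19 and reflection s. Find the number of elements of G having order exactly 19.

18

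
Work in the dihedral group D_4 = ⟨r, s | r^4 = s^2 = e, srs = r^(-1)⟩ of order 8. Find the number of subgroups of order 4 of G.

|G| = 8 and 4 | 8, so subgroups of order 4 are possible by Lagrange.
The subgroups of order 4 are: {e, r, r^2, r^3}; {e, r^2, s, r^2s}; {e, r^2, rs, r^3s}.
So G has 3 subgroups of order 4.

3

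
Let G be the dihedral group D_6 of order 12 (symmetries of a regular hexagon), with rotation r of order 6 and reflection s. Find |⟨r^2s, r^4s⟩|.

6

|⟨r^2s⟩| = 2 and |⟨r^4s⟩| = 2, so |H| is a multiple of lcm(2, 2) = 2 and divides |G| = 12.
Closing under the operation: H = {e, r^2, r^4, s, r^2s, r^4s}, so |H| = 6.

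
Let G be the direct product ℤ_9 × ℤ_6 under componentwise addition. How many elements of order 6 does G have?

An element (a,b) has order lcm(ord(a), ord(b)); count pairs with lcm equal to 6.
Enumerating gives 8 such elements.

8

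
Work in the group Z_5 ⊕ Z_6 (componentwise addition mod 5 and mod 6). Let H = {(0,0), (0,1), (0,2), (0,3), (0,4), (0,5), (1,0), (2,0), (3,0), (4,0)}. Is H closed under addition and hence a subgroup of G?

No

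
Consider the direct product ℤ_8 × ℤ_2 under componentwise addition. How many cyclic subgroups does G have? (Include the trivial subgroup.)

8

Each element a generates a cyclic subgroup ⟨a⟩; distinct elements may generate the same one (a cyclic group of order d has φ(d) generators).
Cyclic subgroups by order — order 1: 1; order 2: 3; order 4: 2; order 8: 2.
Total: 8.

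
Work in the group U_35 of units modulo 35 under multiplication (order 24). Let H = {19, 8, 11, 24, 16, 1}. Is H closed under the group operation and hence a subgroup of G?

8 ∈ H but its inverse 22 ∉ H, so H is not a subgroup.

No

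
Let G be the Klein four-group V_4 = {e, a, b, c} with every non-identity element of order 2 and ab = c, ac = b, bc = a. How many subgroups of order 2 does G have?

|G| = 4 and 2 | 4, so subgroups of order 2 are possible by Lagrange.
The subgroups of order 2 are: {e, a}; {e, b}; {e, c}.
So G has 3 subgroups of order 2.

3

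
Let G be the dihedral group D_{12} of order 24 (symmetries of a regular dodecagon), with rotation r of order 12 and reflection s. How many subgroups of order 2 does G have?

|G| = 24 and 2 | 24, so subgroups of order 2 are possible by Lagrange.
The subgroups of order 2 are: {e, r^10s}; {e, r^11s}; {e, r^2s}; {e, r^3s}; … (13 in all).
So G has 13 subgroups of order 2.

13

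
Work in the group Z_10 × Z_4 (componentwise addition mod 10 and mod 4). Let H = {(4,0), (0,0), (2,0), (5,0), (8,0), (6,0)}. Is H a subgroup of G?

No

|H| = 6 does not divide |G| = 40, so by Lagrange H is not a subgroup.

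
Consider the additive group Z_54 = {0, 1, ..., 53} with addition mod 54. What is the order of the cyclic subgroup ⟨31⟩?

54

In Z_54, the order of an element a is n/gcd(a, n).
gcd(31, 54) = 1, so |⟨31⟩| = 54/1 = 54.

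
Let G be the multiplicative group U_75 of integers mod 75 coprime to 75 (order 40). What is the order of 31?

5

Compute successive powers of 31 mod 75: 31, 61, 16, 46, 1; 31^5 ≡ 1 (mod 75).
So |⟨31⟩| = 5.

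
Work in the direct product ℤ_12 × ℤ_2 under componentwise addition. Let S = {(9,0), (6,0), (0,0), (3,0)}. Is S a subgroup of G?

Yes

|S| = 4 divides |G| = 24, consistent with Lagrange.
S contains the identity, every element's inverse is in S, and S is closed under +: it is a subgroup.
In fact S = ⟨(9,0)⟩.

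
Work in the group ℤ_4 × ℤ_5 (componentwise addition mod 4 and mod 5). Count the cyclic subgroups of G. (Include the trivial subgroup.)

Group the elements of G by the cyclic subgroup they generate; each cyclic subgroup of order d accounts for φ(d) elements.
Cyclic subgroups by order — order 1: 1; order 2: 1; order 4: 1; order 5: 1; order 10: 1; order 20: 1.
Total: 6.

6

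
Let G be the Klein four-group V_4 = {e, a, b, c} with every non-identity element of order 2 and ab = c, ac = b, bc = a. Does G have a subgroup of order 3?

3 does not divide |G| = 4, so by Lagrange no subgroup of order 3 exists.

No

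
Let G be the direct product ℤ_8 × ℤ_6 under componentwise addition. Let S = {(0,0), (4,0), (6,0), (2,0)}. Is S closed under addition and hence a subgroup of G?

|S| = 4 divides |G| = 48, consistent with Lagrange.
S contains the identity, every element's inverse is in S, and S is closed under +: it is a subgroup.
In fact S = ⟨(6,0)⟩.

Yes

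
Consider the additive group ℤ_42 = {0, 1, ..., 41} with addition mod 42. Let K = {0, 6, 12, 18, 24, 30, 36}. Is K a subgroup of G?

Yes

|K| = 7 divides |G| = 42, consistent with Lagrange.
K contains the identity, every element's inverse is in K, and K is closed under +: it is a subgroup.
In fact K = ⟨18⟩.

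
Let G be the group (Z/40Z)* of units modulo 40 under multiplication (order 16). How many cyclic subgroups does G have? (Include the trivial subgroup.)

12

Group the elements of G by the cyclic subgroup they generate; each cyclic subgroup of order d accounts for φ(d) elements.
Cyclic subgroups by order — order 1: 1; order 2: 7; order 4: 4.
Total: 12.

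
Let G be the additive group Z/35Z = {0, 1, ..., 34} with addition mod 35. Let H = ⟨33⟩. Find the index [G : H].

1

|⟨33⟩| = 35 and |G| = 35.
By Lagrange, [G : H] = |G|/|H| = 35/35 = 1.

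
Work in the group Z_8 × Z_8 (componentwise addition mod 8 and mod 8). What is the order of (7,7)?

8

The order of (7,7) in Z_8 × Z_8 is lcm(ord(7) in Z_8, ord(7) in Z_8).
ord(7) = 8 and ord(7) = 8, so |⟨(7,7)⟩| = lcm(8, 8) = 8.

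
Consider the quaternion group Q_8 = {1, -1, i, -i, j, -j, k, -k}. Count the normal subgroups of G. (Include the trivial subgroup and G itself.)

6

G has 6 subgroups. Checking conjugation-invariance by order — order 1: 1/1 normal; order 2: 1/1 normal; order 4: 3/3 normal; order 8: 1/1 normal.
Total normal subgroups: 6.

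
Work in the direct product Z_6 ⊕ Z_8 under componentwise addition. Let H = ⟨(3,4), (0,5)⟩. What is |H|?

|⟨(3,4)⟩| = 2 and |⟨(0,5)⟩| = 8, so |H| is a multiple of lcm(2, 8) = 8 and divides |G| = 48.
Closing under the operation: H = {(0,0), (0,1), (0,2), (0,3), (0,4), (0,5), (0,6), (0,7), (3,0), (3,1), (3,2), (3,3), (3,4), (3,5), (3,6), (3,7)}, so |H| = 16.

16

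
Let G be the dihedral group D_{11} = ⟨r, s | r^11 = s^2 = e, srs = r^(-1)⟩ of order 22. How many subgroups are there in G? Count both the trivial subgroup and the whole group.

14

|G| = 22, so by Lagrange every subgroup order divides 22. Divisors: 1, 2, 11, 22.
Subgroups by order — order 1: 1; order 2: 11; order 11: 1; order 22: 1.
Total: 1 + 11 + 1 + 1 = 14.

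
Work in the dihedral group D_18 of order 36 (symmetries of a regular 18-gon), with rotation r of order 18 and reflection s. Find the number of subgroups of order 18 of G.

|G| = 36 and 18 | 36, so subgroups of order 18 are possible by Lagrange.
The subgroups of order 18 are: {e, r, r^2, r^3, r^4, r^5, r^6, r^7, r^8, r^9, r^10, r^11, r^12, r^13, r^14, r^15, r^16, r^17}; {e, r^2, r^4, r^6, r^8, r^10, r^12, r^14, r^16, s, r^2s, r^4s, r^6s, r^8s, r^10s, r^12s, r^14s, r^16s}; {e, r^2, r^4, r^6, r^8, r^10, r^12, r^14, r^16, rs, r^3s, r^5s, r^7s, r^9s, r^11s, r^13s, r^15s, r^17s}.
So G has 3 subgroups of order 18.

3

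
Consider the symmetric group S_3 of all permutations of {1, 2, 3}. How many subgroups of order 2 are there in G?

3

|G| = 6 and 2 | 6, so subgroups of order 2 are possible by Lagrange.
The subgroups of order 2 are: {e, (1 2)}; {e, (1 3)}; {e, (2 3)}.
So G has 3 subgroups of order 2.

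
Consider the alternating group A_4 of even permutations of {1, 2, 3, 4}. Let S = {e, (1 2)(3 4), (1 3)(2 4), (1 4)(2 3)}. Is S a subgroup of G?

|S| = 4 divides |G| = 12, consistent with Lagrange.
S contains the identity, every element's inverse is in S, and S is closed under ∘: it is a subgroup.

Yes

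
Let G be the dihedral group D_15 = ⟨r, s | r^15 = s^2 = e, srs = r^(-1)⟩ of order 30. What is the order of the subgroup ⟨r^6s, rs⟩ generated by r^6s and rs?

6

|⟨r^6s⟩| = 2 and |⟨rs⟩| = 2, so |H| is a multiple of lcm(2, 2) = 2 and divides |G| = 30.
Closing under the operation: H = {e, r^5, r^10, rs, r^6s, r^11s}, so |H| = 6.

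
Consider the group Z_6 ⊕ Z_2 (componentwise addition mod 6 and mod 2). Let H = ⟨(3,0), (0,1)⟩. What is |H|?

|⟨(3,0)⟩| = 2 and |⟨(0,1)⟩| = 2, so |H| is a multiple of lcm(2, 2) = 2 and divides |G| = 12.
Closing under the operation: H = {(0,0), (0,1), (3,0), (3,1)}, so |H| = 4.

4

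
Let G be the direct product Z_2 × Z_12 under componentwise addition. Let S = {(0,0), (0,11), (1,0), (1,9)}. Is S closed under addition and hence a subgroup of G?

(1,9) ∈ S but its inverse (1,3) ∉ S, so S is not a subgroup.

No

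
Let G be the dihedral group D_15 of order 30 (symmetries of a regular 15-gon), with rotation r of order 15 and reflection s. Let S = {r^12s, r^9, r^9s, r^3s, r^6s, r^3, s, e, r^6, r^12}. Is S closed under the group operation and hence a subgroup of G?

Yes

|S| = 10 divides |G| = 30, consistent with Lagrange.
S contains the identity, every element's inverse is in S, and S is closed under ·: it is a subgroup.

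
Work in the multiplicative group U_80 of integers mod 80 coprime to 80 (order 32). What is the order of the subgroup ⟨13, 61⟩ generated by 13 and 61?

16

|⟨13⟩| = 4 and |⟨61⟩| = 4, so |H| is a multiple of lcm(4, 4) = 4 and divides |G| = 32.
Closing under the operation: H = {1, 9, 13, 17, 21, 29, 33, 37, 41, 49, 53, 57, 61, 69, 73, 77}, so |H| = 16.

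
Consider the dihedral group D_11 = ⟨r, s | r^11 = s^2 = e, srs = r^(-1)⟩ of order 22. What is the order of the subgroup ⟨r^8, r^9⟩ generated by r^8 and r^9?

|⟨r^8⟩| = 11 and |⟨r^9⟩| = 11, so |H| is a multiple of lcm(11, 11) = 11 and divides |G| = 22.
Closing under the operation: H = {e, r, r^2, r^3, r^4, r^5, r^6, r^7, r^8, r^9, r^10}, so |H| = 11.

11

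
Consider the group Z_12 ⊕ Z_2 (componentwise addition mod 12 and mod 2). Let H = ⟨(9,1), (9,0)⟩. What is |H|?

8

|⟨(9,1)⟩| = 4 and |⟨(9,0)⟩| = 4, so |H| is a multiple of lcm(4, 4) = 4 and divides |G| = 24.
Closing under the operation: H = {(0,0), (0,1), (3,0), (3,1), (6,0), (6,1), (9,0), (9,1)}, so |H| = 8.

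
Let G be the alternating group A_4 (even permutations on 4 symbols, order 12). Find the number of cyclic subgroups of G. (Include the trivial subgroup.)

Group the elements of G by the cyclic subgroup they generate; each cyclic subgroup of order d accounts for φ(d) elements.
Cyclic subgroups by order — order 1: 1; order 2: 3; order 3: 4.
Total: 8.

8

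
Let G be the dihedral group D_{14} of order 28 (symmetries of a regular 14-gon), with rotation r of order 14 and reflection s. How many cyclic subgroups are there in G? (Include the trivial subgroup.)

Group the elements of G by the cyclic subgroup they generate; each cyclic subgroup of order d accounts for φ(d) elements.
Cyclic subgroups by order — order 1: 1; order 2: 15; order 7: 1; order 14: 1.
Total: 18.

18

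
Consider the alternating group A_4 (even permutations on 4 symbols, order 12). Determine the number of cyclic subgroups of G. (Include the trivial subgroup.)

8

Each element a generates a cyclic subgroup ⟨a⟩; distinct elements may generate the same one (a cyclic group of order d has φ(d) generators).
Cyclic subgroups by order — order 1: 1; order 2: 3; order 3: 4.
Total: 8.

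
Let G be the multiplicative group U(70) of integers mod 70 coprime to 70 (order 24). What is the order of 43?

Compute successive powers of 43 mod 70: 43, 29, 57, 1; 43^4 ≡ 1 (mod 70).
So |⟨43⟩| = 4.

4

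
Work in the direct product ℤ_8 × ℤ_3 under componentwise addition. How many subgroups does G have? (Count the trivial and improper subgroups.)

|G| = 24, so by Lagrange every subgroup order divides 24. Divisors: 1, 2, 3, 4, 6, 8, 12, 24.
Subgroups by order — order 1: 1; order 2: 1; order 3: 1; order 4: 1; order 6: 1; order 8: 1; order 12: 1; order 24: 1.
Total: 1 + 1 + 1 + 1 + 1 + 1 + 1 + 1 = 8.

8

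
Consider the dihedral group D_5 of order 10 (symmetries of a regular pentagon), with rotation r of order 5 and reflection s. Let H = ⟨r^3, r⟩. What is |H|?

5

|⟨r^3⟩| = 5 and |⟨r⟩| = 5, so |H| is a multiple of lcm(5, 5) = 5 and divides |G| = 10.
Closing under the operation: H = {e, r, r^2, r^3, r^4}, so |H| = 5.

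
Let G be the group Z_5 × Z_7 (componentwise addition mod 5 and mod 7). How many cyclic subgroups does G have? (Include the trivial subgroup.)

Group the elements of G by the cyclic subgroup they generate; each cyclic subgroup of order d accounts for φ(d) elements.
Cyclic subgroups by order — order 1: 1; order 5: 1; order 7: 1; order 35: 1.
Total: 4.

4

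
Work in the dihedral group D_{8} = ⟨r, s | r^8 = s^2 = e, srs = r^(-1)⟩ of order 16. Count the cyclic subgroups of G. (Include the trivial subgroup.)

A cyclic subgroup of order d is generated by each of its φ(d) elements of order d, so the cyclic subgroups of order d number (#elements of order d)/φ(d).
Cyclic subgroups by order — order 1: 1; order 2: 9; order 4: 1; order 8: 1.
Total: 12.

12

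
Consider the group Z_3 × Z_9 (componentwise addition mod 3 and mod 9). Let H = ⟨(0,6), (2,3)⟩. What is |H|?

9

|⟨(0,6)⟩| = 3 and |⟨(2,3)⟩| = 3, so |H| is a multiple of lcm(3, 3) = 3 and divides |G| = 27.
Closing under the operation: H = {(0,0), (0,3), (0,6), (1,0), (1,3), (1,6), (2,0), (2,3), (2,6)}, so |H| = 9.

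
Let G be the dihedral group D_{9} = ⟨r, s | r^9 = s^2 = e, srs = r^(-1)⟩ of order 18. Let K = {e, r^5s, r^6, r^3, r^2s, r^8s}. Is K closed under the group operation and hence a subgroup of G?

|K| = 6 divides |G| = 18, consistent with Lagrange.
K contains the identity, every element's inverse is in K, and K is closed under ·: it is a subgroup.

Yes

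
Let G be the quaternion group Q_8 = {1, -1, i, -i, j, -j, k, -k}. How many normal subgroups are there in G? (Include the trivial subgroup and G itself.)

G has 6 subgroups. Checking conjugation-invariance by order — order 1: 1/1 normal; order 2: 1/1 normal; order 4: 3/3 normal; order 8: 1/1 normal.
Total normal subgroups: 6.

6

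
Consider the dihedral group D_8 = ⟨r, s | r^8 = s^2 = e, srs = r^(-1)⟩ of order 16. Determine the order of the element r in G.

8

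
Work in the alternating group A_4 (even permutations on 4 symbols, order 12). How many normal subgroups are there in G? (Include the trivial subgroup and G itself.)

3

G has 10 subgroups. Checking conjugation-invariance by order — order 1: 1/1 normal; order 2: 0/3 normal; order 3: 0/4 normal; order 4: 1/1 normal; order 12: 1/1 normal.
Total normal subgroups: 3.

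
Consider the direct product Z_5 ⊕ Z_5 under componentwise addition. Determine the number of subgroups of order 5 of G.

6

|G| = 25 and 5 | 25, so subgroups of order 5 are possible by Lagrange.
The subgroups of order 5 are: {(0,0), (0,1), (0,2), (0,3), (0,4)}; {(0,0), (1,0), (2,0), (3,0), (4,0)}; {(0,0), (1,1), (2,2), (3,3), (4,4)}; {(0,0), (1,2), (2,4), (3,1), (4,3)}; … (6 in all).
So G has 6 subgroups of order 5.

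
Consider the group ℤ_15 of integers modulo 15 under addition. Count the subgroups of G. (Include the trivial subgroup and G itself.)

4

A cyclic group of order 15 has exactly one subgroup for each divisor of 15.
Divisors of 15: 1, 3, 5, 15.
So ℤ_15 has 4 subgroups.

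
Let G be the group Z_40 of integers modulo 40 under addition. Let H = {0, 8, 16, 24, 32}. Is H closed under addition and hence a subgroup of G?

Yes

|H| = 5 divides |G| = 40, consistent with Lagrange.
H contains the identity, every element's inverse is in H, and H is closed under +: it is a subgroup.
In fact H = ⟨16⟩.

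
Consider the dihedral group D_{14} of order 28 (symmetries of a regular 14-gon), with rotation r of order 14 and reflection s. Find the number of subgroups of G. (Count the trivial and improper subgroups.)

28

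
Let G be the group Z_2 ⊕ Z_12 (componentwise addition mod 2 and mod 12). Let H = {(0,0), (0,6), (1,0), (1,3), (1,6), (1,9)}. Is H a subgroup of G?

No

Closure fails: (1,0) + (1,3) = (0,3) ∉ H. So H is not a subgroup.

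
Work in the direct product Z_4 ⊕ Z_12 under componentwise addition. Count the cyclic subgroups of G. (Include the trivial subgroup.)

Group the elements of G by the cyclic subgroup they generate; each cyclic subgroup of order d accounts for φ(d) elements.
Cyclic subgroups by order — order 1: 1; order 2: 3; order 3: 1; order 4: 6; order 6: 3; order 12: 6.
Total: 20.

20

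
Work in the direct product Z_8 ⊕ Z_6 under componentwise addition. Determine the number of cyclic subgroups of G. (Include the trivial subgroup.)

Each element a generates a cyclic subgroup ⟨a⟩; distinct elements may generate the same one (a cyclic group of order d has φ(d) generators).
Cyclic subgroups by order — order 1: 1; order 2: 3; order 3: 1; order 4: 2; order 6: 3; order 8: 2; order 12: 2; order 24: 2.
Total: 16.

16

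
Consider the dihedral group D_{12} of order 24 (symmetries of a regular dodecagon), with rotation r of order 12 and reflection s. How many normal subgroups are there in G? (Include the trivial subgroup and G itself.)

G has 34 subgroups. Checking conjugation-invariance by order — order 1: 1/1 normal; order 2: 1/13 normal; order 3: 1/1 normal; order 4: 1/7 normal; order 6: 1/5 normal; order 8: 0/3 normal; order 12: 3/3 normal; order 24: 1/1 normal.
Total normal subgroups: 9.

9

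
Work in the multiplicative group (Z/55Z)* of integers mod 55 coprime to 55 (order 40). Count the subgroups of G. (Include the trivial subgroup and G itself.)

|G| = 40, so by Lagrange every subgroup order divides 40. Divisors: 1, 2, 4, 5, 8, 10, 20, 40.
Subgroups by order — order 1: 1; order 2: 3; order 4: 3; order 5: 1; order 8: 1; order 10: 3; order 20: 3; order 40: 1.
Total: 1 + 3 + 3 + 1 + 1 + 3 + 3 + 1 = 16.

16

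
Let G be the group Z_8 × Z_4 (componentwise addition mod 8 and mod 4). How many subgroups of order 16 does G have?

3

|G| = 32 and 16 | 32, so subgroups of order 16 are possible by Lagrange.
The subgroups of order 16 are: {(0,0), (0,1), (0,2), (0,3), (2,0), (2,1), (2,2), (2,3), (4,0), (4,1), (4,2), (4,3), (6,0), (6,1), (6,2), (6,3)}; {(0,0), (0,2), (1,0), (1,2), (2,0), (2,2), (3,0), (3,2), (4,0), (4,2), (5,0), (5,2), (6,0), (6,2), (7,0), (7,2)}; {(0,0), (0,2), (1,1), (1,3), (2,0), (2,2), (3,1), (3,3), (4,0), (4,2), (5,1), (5,3), (6,0), (6,2), (7,1), (7,3)}.
So G has 3 subgroups of order 16.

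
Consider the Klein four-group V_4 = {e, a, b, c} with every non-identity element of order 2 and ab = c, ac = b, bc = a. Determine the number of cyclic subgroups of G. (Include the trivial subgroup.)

4

Each element a generates a cyclic subgroup ⟨a⟩; distinct elements may generate the same one (a cyclic group of order d has φ(d) generators).
Cyclic subgroups by order — order 1: 1; order 2: 3.
Total: 4.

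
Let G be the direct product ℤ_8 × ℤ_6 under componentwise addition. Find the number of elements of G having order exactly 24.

16

An element (a,b) has order lcm(ord(a), ord(b)); count pairs with lcm equal to 24.
Enumerating gives 16 such elements.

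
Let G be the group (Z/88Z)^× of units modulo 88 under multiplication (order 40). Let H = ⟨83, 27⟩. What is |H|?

20

|⟨83⟩| = 10 and |⟨27⟩| = 10, so |H| is a multiple of lcm(10, 10) = 10 and divides |G| = 40.
Closing under the operation: H = {1, 3, 9, 17, 19, 25, 27, 35, 41, 43, 49, 51, 57, 59, 65, 67, 73, 75, 81, 83}, so |H| = 20.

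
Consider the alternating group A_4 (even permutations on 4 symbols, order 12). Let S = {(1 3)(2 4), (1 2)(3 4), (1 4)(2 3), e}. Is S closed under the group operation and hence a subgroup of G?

Yes

|S| = 4 divides |G| = 12, consistent with Lagrange.
S contains the identity, every element's inverse is in S, and S is closed under ∘: it is a subgroup.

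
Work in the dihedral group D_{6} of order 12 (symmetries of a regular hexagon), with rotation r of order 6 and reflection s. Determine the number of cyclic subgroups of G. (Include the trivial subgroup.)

10

Group the elements of G by the cyclic subgroup they generate; each cyclic subgroup of order d accounts for φ(d) elements.
Cyclic subgroups by order — order 1: 1; order 2: 7; order 3: 1; order 6: 1.
Total: 10.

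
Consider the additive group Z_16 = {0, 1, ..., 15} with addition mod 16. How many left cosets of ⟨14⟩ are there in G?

2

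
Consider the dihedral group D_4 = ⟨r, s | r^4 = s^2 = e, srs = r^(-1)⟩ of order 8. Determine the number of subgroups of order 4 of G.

3

|G| = 8 and 4 | 8, so subgroups of order 4 are possible by Lagrange.
The subgroups of order 4 are: {e, r, r^2, r^3}; {e, r^2, s, r^2s}; {e, r^2, rs, r^3s}.
So G has 3 subgroups of order 4.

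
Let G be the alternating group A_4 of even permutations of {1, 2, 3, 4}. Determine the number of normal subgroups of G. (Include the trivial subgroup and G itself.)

G has 10 subgroups. Checking conjugation-invariance by order — order 1: 1/1 normal; order 2: 0/3 normal; order 3: 0/4 normal; order 4: 1/1 normal; order 12: 1/1 normal.
Total normal subgroups: 3.

3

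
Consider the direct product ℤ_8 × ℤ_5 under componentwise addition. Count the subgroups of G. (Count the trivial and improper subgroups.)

|G| = 40, so by Lagrange every subgroup order divides 40. Divisors: 1, 2, 4, 5, 8, 10, 20, 40.
Subgroups by order — order 1: 1; order 2: 1; order 4: 1; order 5: 1; order 8: 1; order 10: 1; order 20: 1; order 40: 1.
Total: 1 + 1 + 1 + 1 + 1 + 1 + 1 + 1 = 8.

8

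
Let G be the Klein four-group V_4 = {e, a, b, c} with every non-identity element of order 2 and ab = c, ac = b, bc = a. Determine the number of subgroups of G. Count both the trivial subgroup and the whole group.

|G| = 4, so by Lagrange every subgroup order divides 4. Divisors: 1, 2, 4.
Subgroups by order — order 1: 1; order 2: 3; order 4: 1.
Total: 1 + 3 + 1 = 5.

5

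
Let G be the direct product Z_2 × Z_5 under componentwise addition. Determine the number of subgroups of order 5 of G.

1

|G| = 10 and 5 | 10, so subgroups of order 5 are possible by Lagrange.
The subgroups of order 5 are: {(0,0), (0,1), (0,2), (0,3), (0,4)}.
So G has 1 subgroup of order 5.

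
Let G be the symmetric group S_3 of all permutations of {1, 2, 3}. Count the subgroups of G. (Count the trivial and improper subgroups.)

6

|G| = 6, so by Lagrange every subgroup order divides 6. Divisors: 1, 2, 3, 6.
Subgroups by order — order 1: 1; order 2: 3; order 3: 1; order 6: 1.
Total: 1 + 3 + 1 + 1 = 6.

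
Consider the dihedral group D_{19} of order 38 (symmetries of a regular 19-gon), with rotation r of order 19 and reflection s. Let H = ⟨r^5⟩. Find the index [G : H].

2

|⟨r^5⟩| = 19 and |G| = 38.
By Lagrange, [G : H] = |G|/|H| = 38/19 = 2.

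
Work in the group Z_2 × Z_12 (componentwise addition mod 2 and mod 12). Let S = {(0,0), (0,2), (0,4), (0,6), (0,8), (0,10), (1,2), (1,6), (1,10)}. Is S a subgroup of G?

No

|S| = 9 does not divide |G| = 24, so by Lagrange S is not a subgroup.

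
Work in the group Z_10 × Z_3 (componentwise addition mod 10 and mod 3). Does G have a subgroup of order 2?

2 | 30. A subgroup of order 2 is {(0,0), (5,0)}.

Yes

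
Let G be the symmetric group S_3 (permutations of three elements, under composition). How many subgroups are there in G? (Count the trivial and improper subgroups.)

6

|G| = 6, so by Lagrange every subgroup order divides 6. Divisors: 1, 2, 3, 6.
Subgroups by order — order 1: 1; order 2: 3; order 3: 1; order 6: 1.
Total: 1 + 3 + 1 + 1 = 6.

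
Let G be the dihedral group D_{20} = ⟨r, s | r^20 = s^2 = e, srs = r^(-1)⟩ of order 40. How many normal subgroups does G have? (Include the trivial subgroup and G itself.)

G has 48 subgroups. Checking conjugation-invariance by order — order 1: 1/1 normal; order 2: 1/21 normal; order 4: 1/11 normal; order 5: 1/1 normal; order 8: 0/5 normal; order 10: 1/5 normal; order 20: 3/3 normal; order 40: 1/1 normal.
Total normal subgroups: 9.

9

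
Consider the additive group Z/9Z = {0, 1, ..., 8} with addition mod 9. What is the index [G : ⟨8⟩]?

|⟨8⟩| = 9 and |G| = 9.
By Lagrange, [G : H] = |G|/|H| = 9/9 = 1.

1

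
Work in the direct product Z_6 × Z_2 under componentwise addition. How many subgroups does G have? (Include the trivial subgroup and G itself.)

|G| = 12, so by Lagrange every subgroup order divides 12. Divisors: 1, 2, 3, 4, 6, 12.
Subgroups by order — order 1: 1; order 2: 3; order 3: 1; order 4: 1; order 6: 3; order 12: 1.
Total: 1 + 3 + 1 + 1 + 3 + 1 = 10.

10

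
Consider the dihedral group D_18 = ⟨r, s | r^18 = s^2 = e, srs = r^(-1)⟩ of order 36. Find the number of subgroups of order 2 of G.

19

|G| = 36 and 2 | 36, so subgroups of order 2 are possible by Lagrange.
The subgroups of order 2 are: {e, r^10s}; {e, r^11s}; {e, r^12s}; {e, r^13s}; … (19 in all).
So G has 19 subgroups of order 2.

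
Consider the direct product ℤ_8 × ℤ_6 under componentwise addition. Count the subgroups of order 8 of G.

3

|G| = 48 and 8 | 48, so subgroups of order 8 are possible by Lagrange.
The subgroups of order 8 are: {(0,0), (0,3), (2,0), (2,3), (4,0), (4,3), (6,0), (6,3)}; {(0,0), (1,0), (2,0), (3,0), (4,0), (5,0), (6,0), (7,0)}; {(0,0), (1,3), (2,0), (3,3), (4,0), (5,3), (6,0), (7,3)}.
So G has 3 subgroups of order 8.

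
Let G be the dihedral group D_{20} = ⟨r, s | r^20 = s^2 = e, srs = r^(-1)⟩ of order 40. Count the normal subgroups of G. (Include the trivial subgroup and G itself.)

9

G has 48 subgroups. Checking conjugation-invariance by order — order 1: 1/1 normal; order 2: 1/21 normal; order 4: 1/11 normal; order 5: 1/1 normal; order 8: 0/5 normal; order 10: 1/5 normal; order 20: 3/3 normal; order 40: 1/1 normal.
Total normal subgroups: 9.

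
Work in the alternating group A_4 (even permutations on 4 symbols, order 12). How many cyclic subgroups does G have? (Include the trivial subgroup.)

Each element a generates a cyclic subgroup ⟨a⟩; distinct elements may generate the same one (a cyclic group of order d has φ(d) generators).
Cyclic subgroups by order — order 1: 1; order 2: 3; order 3: 4.
Total: 8.

8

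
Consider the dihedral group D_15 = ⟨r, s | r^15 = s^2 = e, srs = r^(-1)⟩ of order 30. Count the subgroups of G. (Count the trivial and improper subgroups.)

|G| = 30, so by Lagrange every subgroup order divides 30. Divisors: 1, 2, 3, 5, 6, 10, 15, 30.
Subgroups by order — order 1: 1; order 2: 15; order 3: 1; order 5: 1; order 6: 5; order 10: 3; order 15: 1; order 30: 1.
Total: 1 + 15 + 1 + 1 + 5 + 3 + 1 + 1 = 28.

28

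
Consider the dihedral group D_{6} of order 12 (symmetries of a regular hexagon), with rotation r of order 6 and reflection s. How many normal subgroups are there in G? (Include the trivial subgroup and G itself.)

G has 16 subgroups. Checking conjugation-invariance by order — order 1: 1/1 normal; order 2: 1/7 normal; order 3: 1/1 normal; order 4: 0/3 normal; order 6: 3/3 normal; order 12: 1/1 normal.
Total normal subgroups: 7.

7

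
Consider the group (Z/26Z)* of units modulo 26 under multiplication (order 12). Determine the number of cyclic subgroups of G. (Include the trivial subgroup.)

6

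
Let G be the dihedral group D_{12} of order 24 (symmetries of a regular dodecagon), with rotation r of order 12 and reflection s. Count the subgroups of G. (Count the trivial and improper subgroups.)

|G| = 24, so by Lagrange every subgroup order divides 24. Divisors: 1, 2, 3, 4, 6, 8, 12, 24.
Subgroups by order — order 1: 1; order 2: 13; order 3: 1; order 4: 7; order 6: 5; order 8: 3; order 12: 3; order 24: 1.
Total: 1 + 13 + 1 + 7 + 5 + 3 + 3 + 1 = 34.

34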